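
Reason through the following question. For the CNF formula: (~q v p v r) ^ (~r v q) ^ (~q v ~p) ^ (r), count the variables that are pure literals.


Check each variable for pure literal status:
p: mixed (not pure)
q: mixed (not pure)
r: mixed (not pure)
Pure literal count = 0

0


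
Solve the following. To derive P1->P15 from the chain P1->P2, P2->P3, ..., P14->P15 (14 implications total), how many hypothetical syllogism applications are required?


With 14 implications in a chain connecting 15 propositions:
P1->P2, P2->P3, ..., P14->P15
Steps needed = (number of implications) - 1 = 14 - 1 = 13

13


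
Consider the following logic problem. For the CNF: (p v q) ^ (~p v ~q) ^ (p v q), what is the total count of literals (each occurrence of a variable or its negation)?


Counting literals in each clause:
Clause 1: 2 literal(s)
Clause 2: 2 literal(s)
Clause 3: 2 literal(s)
Total = 6

6


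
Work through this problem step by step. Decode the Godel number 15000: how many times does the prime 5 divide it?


Factorize 15000 by dividing by 5 repeatedly.
Division steps: 5 divides 15000 exactly 4 time(s).
Exponent of 5 = 4

4


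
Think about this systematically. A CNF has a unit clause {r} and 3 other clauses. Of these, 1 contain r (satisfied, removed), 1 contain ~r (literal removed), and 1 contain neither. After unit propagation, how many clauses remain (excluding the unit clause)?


Satisfied (removed): 1
Shortened (remain): 1
Unchanged (remain): 1
Remaining = 1 + 1 = 2

2


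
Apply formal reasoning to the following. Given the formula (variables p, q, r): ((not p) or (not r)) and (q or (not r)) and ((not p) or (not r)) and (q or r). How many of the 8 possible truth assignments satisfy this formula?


Evaluate all 8 assignments for p, q, r:
p=0, q=0, r=0: 0
p=0, q=0, r=1: 0
p=0, q=1, r=0: 1
p=0, q=1, r=1: 1
p=1, q=0, r=0: 0
p=1, q=0, r=1: 0
p=1, q=1, r=0: 1
p=1, q=1, r=1: 0
Satisfying count = 3

3


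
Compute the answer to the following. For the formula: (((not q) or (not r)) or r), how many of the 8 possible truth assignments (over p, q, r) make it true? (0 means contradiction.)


Check all 8 assignments:
p=0, q=0, r=0: 1
p=0, q=0, r=1: 1
p=0, q=1, r=0: 1
p=0, q=1, r=1: 1
p=1, q=0, r=0: 1
p=1, q=0, r=1: 1
p=1, q=1, r=0: 1
p=1, q=1, r=1: 1
Count of True = 8

8


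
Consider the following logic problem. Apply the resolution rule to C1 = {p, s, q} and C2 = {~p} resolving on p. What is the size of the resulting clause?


Remove p from C1 and ~p from C2.
C1 remainder: {s, q}
C2 remainder: {}
Union (resolvent): {q, s}
Resolvent has 2 literal(s).

2


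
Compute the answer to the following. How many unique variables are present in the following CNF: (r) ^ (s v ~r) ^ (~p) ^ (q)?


Identify each variable that appears in the formula.
Variables found: p, q, r, s
Count = 4

4


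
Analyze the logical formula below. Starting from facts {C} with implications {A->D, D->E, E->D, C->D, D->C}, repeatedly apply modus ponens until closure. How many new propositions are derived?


Initial facts: {C}
Apply modus ponens to closure:
  C and C->D  =>  D
  D and D->E  =>  E
Final known: {C, D, E}
New propositions: {D, E}
Count = 2

2


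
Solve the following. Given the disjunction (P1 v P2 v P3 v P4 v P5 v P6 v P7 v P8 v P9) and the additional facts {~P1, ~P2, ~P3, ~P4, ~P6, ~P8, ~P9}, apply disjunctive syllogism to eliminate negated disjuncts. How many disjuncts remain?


Original disjuncts (9): P1, P2, P3, P4, P5, P6, P7, P8, P9
Negated (eliminate): ~P1, ~P2, ~P3, ~P4, ~P6, ~P8, ~P9
Remaining disjuncts: P5, P7
Count = 9 - 7 = 2

2


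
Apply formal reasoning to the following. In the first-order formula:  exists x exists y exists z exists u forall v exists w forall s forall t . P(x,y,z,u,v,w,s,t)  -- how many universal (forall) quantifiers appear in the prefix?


Quantifier prefix: exists x exists y exists z exists u forall v exists w forall s forall t
Mark each quantifier type:
  E E E E U E U U
Universal count = 3, Existential count = 5
Asked for universal (forall) quantifiers: 3

3


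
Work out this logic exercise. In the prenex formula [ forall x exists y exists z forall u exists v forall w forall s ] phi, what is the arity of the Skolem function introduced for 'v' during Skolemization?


Quantifier prefix: forall x exists y exists z forall u exists v forall w forall s
'v' is existentially quantified at position 5.
Universal variables preceding it: x, u
Skolem function arity = 2

2


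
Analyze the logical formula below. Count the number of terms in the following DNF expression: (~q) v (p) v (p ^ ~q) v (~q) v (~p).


A DNF formula is a disjunction of terms (conjunctions).
Terms are separated by v.
Counting the disjuncts: 5 terms.

5


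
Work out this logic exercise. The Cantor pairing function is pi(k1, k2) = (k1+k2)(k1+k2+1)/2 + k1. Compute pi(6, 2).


k1 + k2 = 8
(k1+k2)(k1+k2+1)/2 = 8 * 9 / 2 = 36
pi = 36 + 6 = 42

42


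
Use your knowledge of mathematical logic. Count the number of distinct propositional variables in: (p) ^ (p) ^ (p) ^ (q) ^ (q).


Identify each variable that appears in the formula.
Variables found: p, q
Count = 2

2


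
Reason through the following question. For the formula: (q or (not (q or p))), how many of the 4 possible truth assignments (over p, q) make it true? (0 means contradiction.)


Check all 4 assignments:
p=0, q=0: 1
p=0, q=1: 1
p=1, q=0: 0
p=1, q=1: 1
Count of True = 3

3


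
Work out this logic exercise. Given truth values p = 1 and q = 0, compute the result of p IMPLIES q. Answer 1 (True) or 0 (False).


p = 1, q = 0
Operation: p IMPLIES q
Evaluate: 1 IMPLIES 0 = 0

0


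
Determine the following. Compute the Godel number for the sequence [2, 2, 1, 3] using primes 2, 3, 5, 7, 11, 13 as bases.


Encode each element as an exponent of the corresponding prime:
  2^2 = 4
  3^2 = 9
  5^1 = 5
  7^3 = 343
Product = 4 * 9 * 5 * 343 = 61740

61740


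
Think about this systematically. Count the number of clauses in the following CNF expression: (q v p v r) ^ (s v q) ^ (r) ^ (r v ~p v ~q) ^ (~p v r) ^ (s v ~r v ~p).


A CNF formula is a conjunction of clauses.
Clauses are separated by ^.
Counting the conjuncts: 6 clauses.

6


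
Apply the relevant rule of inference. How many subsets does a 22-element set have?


The power set of a set with n elements has 2^n elements.
|P(S)| = 2^22 = 4194304

4194304


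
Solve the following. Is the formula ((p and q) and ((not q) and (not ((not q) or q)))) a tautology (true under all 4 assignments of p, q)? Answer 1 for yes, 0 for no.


Check all 4 assignments:
p=0, q=0: 0
p=0, q=1: 0
p=1, q=0: 0
p=1, q=1: 0
Satisfying count = 0/4.
Tautology iff count = 4: no.

0


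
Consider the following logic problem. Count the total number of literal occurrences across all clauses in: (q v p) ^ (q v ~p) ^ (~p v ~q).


Counting literals in each clause:
Clause 1: 2 literal(s)
Clause 2: 2 literal(s)
Clause 3: 2 literal(s)
Total = 6

6


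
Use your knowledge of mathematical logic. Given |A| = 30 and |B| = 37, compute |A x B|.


The Cartesian product A x B contains all ordered pairs (a, b).
|A x B| = |A| * |B| = 30 * 37 = 1110

1110


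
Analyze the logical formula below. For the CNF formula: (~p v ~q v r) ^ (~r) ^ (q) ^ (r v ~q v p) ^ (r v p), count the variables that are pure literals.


Check each variable for pure literal status:
p: mixed (not pure)
q: mixed (not pure)
r: mixed (not pure)
Pure literal count = 0

0


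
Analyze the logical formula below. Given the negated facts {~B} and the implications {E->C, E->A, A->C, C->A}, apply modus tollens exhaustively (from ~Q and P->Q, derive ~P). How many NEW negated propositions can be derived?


Initial negated facts: {~B}
Apply modus tollens to closure:
  (no implication fires)
Final negated: {~B}
New negations: {(none)}
Count = 0

0


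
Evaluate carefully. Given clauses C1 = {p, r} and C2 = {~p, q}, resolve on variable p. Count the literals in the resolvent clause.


Remove p from C1 and ~p from C2.
C1 remainder: {r}
C2 remainder: {q}
Union (resolvent): {q, r}
Resolvent has 2 literal(s).

2


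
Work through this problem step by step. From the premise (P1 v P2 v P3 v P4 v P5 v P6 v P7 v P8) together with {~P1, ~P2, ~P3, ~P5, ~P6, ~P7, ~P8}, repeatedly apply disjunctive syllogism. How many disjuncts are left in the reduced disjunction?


Original disjuncts (8): P1, P2, P3, P4, P5, P6, P7, P8
Negated (eliminate): ~P1, ~P2, ~P3, ~P5, ~P6, ~P7, ~P8
Remaining disjuncts: P4
Count = 8 - 7 = 1

1


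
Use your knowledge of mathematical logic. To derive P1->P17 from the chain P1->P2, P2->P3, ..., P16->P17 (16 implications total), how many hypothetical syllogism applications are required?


With 16 implications in a chain connecting 17 propositions:
P1->P2, P2->P3, ..., P16->P17
Steps needed = (number of implications) - 1 = 16 - 1 = 15

15


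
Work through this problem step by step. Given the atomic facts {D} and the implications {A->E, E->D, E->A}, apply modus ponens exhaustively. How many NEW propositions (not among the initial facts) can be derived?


Initial facts: {D}
Apply modus ponens to closure:
  (no implication fires)
Final known: {D}
New propositions: {(none)}
Count = 0

0


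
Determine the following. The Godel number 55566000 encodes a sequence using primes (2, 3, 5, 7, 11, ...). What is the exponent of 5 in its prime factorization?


Factorize 55566000 by dividing by 5 repeatedly.
Division steps: 5 divides 55566000 exactly 3 time(s).
Exponent of 5 = 3

3


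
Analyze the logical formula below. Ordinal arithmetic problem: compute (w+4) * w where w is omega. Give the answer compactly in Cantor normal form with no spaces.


Compute (w+4) * w.
Ordinal * is associative and left-distributive over +, but NOT commutative; for finite n>1, n*w = w but w*n stays w*n.
(w+4) * w = sup{(w+4)*k : k<w} = sup{w*k+4} = w^2 (the +4 tail is absorbed in the limit).
Result = w^2

w^2


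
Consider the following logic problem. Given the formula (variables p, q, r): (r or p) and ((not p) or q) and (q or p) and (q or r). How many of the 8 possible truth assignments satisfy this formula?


Evaluate all 8 assignments for p, q, r:
p=0, q=0, r=0: 0
p=0, q=0, r=1: 0
p=0, q=1, r=0: 0
p=0, q=1, r=1: 1
p=1, q=0, r=0: 0
p=1, q=0, r=1: 0
p=1, q=1, r=0: 1
p=1, q=1, r=1: 1
Satisfying count = 3

3


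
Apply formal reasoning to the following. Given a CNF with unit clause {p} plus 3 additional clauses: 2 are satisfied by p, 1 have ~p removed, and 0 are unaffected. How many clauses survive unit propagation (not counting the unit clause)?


Satisfied (removed): 2
Shortened (remain): 1
Unchanged (remain): 0
Remaining = 1 + 0 = 1

1


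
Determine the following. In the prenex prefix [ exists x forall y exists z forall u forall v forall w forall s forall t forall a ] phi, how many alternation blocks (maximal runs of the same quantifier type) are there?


Quantifier-type sequence: E A E A A A A A A  (A=forall, E=exists)
Group into maximal same-type runs:
  Ex1 | Ax1 | Ex1 | Ax6
Number of blocks = 4

4


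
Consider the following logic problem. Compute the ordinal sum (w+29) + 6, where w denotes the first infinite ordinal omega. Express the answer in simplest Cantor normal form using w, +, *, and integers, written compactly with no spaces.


Compute (w+29) + 6.
Ordinal + is associative but NOT commutative; for finite n>0, n + w = w but w + n stays w+n.
By associativity: (w+29) + 6 = w + (29+6) = w+35.
Result = w+35

w+35


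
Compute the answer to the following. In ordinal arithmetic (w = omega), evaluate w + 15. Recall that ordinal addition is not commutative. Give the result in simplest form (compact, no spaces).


Compute w + 15.
Ordinal + is associative but NOT commutative; for finite n>0, n + w = w but w + n stays w+n.
w + 15 is already in normal form (a successor ordinal beyond w).
Result = w+15

w+15


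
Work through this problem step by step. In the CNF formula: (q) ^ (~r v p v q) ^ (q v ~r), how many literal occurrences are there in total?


Counting literals in each clause:
Clause 1: 1 literal(s)
Clause 2: 3 literal(s)
Clause 3: 2 literal(s)
Total = 6

6


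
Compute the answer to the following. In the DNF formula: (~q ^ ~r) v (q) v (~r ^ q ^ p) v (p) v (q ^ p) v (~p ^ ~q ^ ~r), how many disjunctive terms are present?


A DNF formula is a disjunction of terms (conjunctions).
Terms are separated by v.
Counting the disjuncts: 6 terms.

6


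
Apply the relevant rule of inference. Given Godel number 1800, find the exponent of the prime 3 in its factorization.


Factorize 1800 by dividing by 3 repeatedly.
Division steps: 3 divides 1800 exactly 2 time(s).
Exponent of 3 = 2

2


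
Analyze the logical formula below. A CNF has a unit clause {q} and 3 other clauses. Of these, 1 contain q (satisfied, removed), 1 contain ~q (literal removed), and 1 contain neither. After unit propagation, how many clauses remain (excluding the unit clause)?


Satisfied (removed): 1
Shortened (remain): 1
Unchanged (remain): 1
Remaining = 1 + 1 = 2

2


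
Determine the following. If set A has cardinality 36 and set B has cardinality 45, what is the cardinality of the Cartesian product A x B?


The Cartesian product A x B contains all ordered pairs (a, b).
|A x B| = |A| * |B| = 36 * 45 = 1620

1620


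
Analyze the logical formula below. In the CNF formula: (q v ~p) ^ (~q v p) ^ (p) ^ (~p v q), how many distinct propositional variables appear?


Identify each variable that appears in the formula.
Variables found: p, q
Count = 2

2


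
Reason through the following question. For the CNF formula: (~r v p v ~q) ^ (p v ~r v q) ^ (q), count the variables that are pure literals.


Check each variable for pure literal status:
p: pure positive
q: mixed (not pure)
r: pure negative
Pure literal count = 2

2


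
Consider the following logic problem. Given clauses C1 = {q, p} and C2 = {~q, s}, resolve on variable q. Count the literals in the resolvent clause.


Remove q from C1 and ~q from C2.
C1 remainder: {p}
C2 remainder: {s}
Union (resolvent): {p, s}
Resolvent has 2 literal(s).

2


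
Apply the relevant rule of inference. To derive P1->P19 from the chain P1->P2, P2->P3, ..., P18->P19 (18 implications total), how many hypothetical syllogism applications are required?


With 18 implications in a chain connecting 19 propositions:
P1->P2, P2->P3, ..., P18->P19
Steps needed = (number of implications) - 1 = 18 - 1 = 17

17


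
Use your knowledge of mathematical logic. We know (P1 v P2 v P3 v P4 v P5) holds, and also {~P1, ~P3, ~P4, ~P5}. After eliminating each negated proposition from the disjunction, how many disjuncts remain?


Original disjuncts (5): P1, P2, P3, P4, P5
Negated (eliminate): ~P1, ~P3, ~P4, ~P5
Remaining disjuncts: P2
Count = 5 - 4 = 1

1


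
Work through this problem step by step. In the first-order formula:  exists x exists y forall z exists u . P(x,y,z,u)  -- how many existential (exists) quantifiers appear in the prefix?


Quantifier prefix: exists x exists y forall z exists u
Mark each quantifier type:
  E E U E
Universal count = 1, Existential count = 3
Asked for existential (exists) quantifiers: 3

3


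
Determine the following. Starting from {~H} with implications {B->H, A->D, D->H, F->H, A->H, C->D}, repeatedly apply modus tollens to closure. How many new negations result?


Initial negated facts: {~H}
Apply modus tollens to closure:
  ~H and B->H  =>  ~B
  ~H and D->H  =>  ~D
  ~H and F->H  =>  ~F
  ~H and A->H  =>  ~A
  ~D and C->D  =>  ~C
Final negated: {~A, ~B, ~C, ~D, ~F, ~H}
New negations: {~A, ~B, ~C, ~D, ~F}
Count = 5

5


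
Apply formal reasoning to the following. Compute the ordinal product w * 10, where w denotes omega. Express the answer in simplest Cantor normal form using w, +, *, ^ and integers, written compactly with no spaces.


Compute w * 10.
Ordinal * is associative and left-distributive over +, but NOT commutative; for finite n>1, n*w = w but w*n stays w*n.
w * 10 means 10 copies of w concatenated: w*10.
Result = w*10

w*10


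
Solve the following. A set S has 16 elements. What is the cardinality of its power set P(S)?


The power set of a set with n elements has 2^n elements.
|P(S)| = 2^16 = 65536

65536


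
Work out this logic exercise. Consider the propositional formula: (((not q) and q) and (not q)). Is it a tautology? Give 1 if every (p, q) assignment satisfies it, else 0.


Check all 4 assignments:
p=0, q=0: 0
p=0, q=1: 0
p=1, q=0: 0
p=1, q=1: 0
Satisfying count = 0/4.
Tautology iff count = 4: no.

0


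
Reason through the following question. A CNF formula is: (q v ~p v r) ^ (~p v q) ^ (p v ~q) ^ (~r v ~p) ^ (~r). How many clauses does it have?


A CNF formula is a conjunction of clauses.
Clauses are separated by ^.
Counting the conjuncts: 5 clauses.

5


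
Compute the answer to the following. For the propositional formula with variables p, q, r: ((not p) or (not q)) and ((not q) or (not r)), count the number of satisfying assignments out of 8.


Evaluate all 8 assignments for p, q, r:
p=0, q=0, r=0: 1
p=0, q=0, r=1: 1
p=0, q=1, r=0: 1
p=0, q=1, r=1: 0
p=1, q=0, r=0: 1
p=1, q=0, r=1: 1
p=1, q=1, r=0: 0
p=1, q=1, r=1: 0
Satisfying count = 5

5


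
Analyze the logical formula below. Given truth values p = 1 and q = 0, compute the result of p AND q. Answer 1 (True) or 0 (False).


p = 1, q = 0
Operation: p AND q
Evaluate: 1 AND 0 = 0

0


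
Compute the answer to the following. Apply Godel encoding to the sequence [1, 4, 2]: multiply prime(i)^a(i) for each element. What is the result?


Encode each element as an exponent of the corresponding prime:
  2^1 = 2
  3^4 = 81
  5^2 = 25
Product = 2 * 81 * 25 = 4050

4050


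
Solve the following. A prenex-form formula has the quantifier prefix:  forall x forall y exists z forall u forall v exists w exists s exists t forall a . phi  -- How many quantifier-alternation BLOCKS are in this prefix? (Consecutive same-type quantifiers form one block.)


Quantifier-type sequence: A A E A A E E E A  (A=forall, E=exists)
Group into maximal same-type runs:
  Ax2 | Ex1 | Ax2 | Ex3 | Ax1
Number of blocks = 5

5


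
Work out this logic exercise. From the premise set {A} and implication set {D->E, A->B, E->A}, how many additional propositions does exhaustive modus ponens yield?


Initial facts: {A}
Apply modus ponens to closure:
  A and A->B  =>  B
Final known: {A, B}
New propositions: {B}
Count = 1

1


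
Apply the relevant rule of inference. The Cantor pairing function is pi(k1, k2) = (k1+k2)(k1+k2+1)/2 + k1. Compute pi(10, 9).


k1 + k2 = 19
(k1+k2)(k1+k2+1)/2 = 19 * 20 / 2 = 190
pi = 190 + 10 = 200

200


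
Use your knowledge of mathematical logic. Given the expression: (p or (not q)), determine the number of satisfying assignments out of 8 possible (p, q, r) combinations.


Check all 8 assignments:
p=0, q=0, r=0: 1
p=0, q=0, r=1: 1
p=0, q=1, r=0: 0
p=0, q=1, r=1: 0
p=1, q=0, r=0: 1
p=1, q=0, r=1: 1
p=1, q=1, r=0: 1
p=1, q=1, r=1: 1
Count of True = 6

6


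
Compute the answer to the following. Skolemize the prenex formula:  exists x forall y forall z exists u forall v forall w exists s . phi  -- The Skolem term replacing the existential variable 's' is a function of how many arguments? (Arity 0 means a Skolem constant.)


Quantifier prefix: exists x forall y forall z exists u forall v forall w exists s
's' is existentially quantified at position 7.
Universal variables preceding it: y, z, v, w
Skolem function arity = 4

4


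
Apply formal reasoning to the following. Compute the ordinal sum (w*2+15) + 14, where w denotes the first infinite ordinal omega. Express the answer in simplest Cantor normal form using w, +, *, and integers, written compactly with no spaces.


Compute (w*2+15) + 14.
Ordinal + is associative but NOT commutative; for finite n>0, n + w = w but w + n stays w+n.
By associativity: (w*2+15) + 14 = w*2 + (15+14) = w*2+29.
Result = w*2+29

w*2+29


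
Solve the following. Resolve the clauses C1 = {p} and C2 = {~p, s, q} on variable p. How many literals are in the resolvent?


Remove p from C1 and ~p from C2.
C1 remainder: {}
C2 remainder: {s, q}
Union (resolvent): {q, s}
Resolvent has 2 literal(s).

2


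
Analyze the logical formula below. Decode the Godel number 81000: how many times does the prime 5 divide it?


Factorize 81000 by dividing by 5 repeatedly.
Division steps: 5 divides 81000 exactly 3 time(s).
Exponent of 5 = 3

3


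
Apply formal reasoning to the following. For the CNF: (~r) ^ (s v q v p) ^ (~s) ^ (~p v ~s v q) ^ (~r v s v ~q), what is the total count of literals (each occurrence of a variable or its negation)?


Counting literals in each clause:
Clause 1: 1 literal(s)
Clause 2: 3 literal(s)
Clause 3: 1 literal(s)
Clause 4: 3 literal(s)
Clause 5: 3 literal(s)
Total = 11

11


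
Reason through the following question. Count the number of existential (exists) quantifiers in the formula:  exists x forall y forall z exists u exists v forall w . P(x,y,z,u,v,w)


Quantifier prefix: exists x forall y forall z exists u exists v forall w
Mark each quantifier type:
  E U U E E U
Universal count = 3, Existential count = 3
Asked for existential (exists) quantifiers: 3

3


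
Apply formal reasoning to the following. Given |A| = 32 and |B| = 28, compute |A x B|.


The Cartesian product A x B contains all ordered pairs (a, b).
|A x B| = |A| * |B| = 32 * 28 = 896

896


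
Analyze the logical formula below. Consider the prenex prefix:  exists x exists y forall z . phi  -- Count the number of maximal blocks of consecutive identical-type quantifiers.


Quantifier-type sequence: E E A  (A=forall, E=exists)
Group into maximal same-type runs:
  Ex2 | Ax1
Number of blocks = 2

2


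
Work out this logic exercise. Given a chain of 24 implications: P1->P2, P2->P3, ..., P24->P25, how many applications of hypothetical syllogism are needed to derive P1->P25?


With 24 implications in a chain connecting 25 propositions:
P1->P2, P2->P3, ..., P24->P25
Steps needed = (number of implications) - 1 = 24 - 1 = 23

23


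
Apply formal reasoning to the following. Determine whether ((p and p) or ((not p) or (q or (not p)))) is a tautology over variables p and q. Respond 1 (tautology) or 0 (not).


Check all 4 assignments:
p=0, q=0: 1
p=0, q=1: 1
p=1, q=0: 1
p=1, q=1: 1
Satisfying count = 4/4.
Tautology iff count = 4: yes.

1


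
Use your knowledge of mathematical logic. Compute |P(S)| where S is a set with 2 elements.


The power set of a set with n elements has 2^n elements.
|P(S)| = 2^2 = 4

4


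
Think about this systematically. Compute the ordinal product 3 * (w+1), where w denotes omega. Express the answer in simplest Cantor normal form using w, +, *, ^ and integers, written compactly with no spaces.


Compute 3 * (w+1).
Ordinal * is associative and left-distributive over +, but NOT commutative; for finite n>1, n*w = w but w*n stays w*n.
By left-distributivity: 3 * (w+1) = 3*w + 3*1 = w + 3 = w+3.
Result = w+3

w+3


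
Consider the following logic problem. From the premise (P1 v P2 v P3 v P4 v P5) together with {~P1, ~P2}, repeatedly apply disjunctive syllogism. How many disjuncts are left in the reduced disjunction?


Original disjuncts (5): P1, P2, P3, P4, P5
Negated (eliminate): ~P1, ~P2
Remaining disjuncts: P3, P4, P5
Count = 5 - 2 = 3

3


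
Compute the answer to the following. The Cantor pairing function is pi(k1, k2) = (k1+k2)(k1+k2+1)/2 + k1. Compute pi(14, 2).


k1 + k2 = 16
(k1+k2)(k1+k2+1)/2 = 16 * 17 / 2 = 136
pi = 136 + 14 = 150

150


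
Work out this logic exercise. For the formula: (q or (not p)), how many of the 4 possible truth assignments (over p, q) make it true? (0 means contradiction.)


Check all 4 assignments:
p=0, q=0: 1
p=0, q=1: 1
p=1, q=0: 0
p=1, q=1: 1
Count of True = 3

3


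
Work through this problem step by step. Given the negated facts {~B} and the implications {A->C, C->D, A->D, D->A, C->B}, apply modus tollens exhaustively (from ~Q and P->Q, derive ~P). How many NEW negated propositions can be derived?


Initial negated facts: {~B}
Apply modus tollens to closure:
  ~B and C->B  =>  ~C
  ~C and A->C  =>  ~A
  ~A and D->A  =>  ~D
Final negated: {~A, ~B, ~C, ~D}
New negations: {~A, ~C, ~D}
Count = 3

3


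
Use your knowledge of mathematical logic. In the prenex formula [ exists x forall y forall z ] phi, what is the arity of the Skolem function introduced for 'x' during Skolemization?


Quantifier prefix: exists x forall y forall z
'x' is existentially quantified at position 1.
No universal quantifiers precede it.
Skolem function arity = 0 (a Skolem constant)

0


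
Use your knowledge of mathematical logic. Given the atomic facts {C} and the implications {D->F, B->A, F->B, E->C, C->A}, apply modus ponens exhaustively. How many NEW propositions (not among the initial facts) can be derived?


Initial facts: {C}
Apply modus ponens to closure:
  C and C->A  =>  A
Final known: {A, C}
New propositions: {A}
Count = 1

1


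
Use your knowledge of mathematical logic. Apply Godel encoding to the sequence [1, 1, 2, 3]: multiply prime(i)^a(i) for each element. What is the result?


Encode each element as an exponent of the corresponding prime:
  2^1 = 2
  3^1 = 3
  5^2 = 25
  7^3 = 343
Product = 2 * 3 * 25 * 343 = 51450

51450


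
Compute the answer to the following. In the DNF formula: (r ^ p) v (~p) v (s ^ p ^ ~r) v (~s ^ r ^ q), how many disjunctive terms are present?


A DNF formula is a disjunction of terms (conjunctions).
Terms are separated by v.
Counting the disjuncts: 4 terms.

4


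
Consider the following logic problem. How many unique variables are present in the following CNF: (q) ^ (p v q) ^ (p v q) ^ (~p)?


Identify each variable that appears in the formula.
Variables found: p, q
Count = 2

2


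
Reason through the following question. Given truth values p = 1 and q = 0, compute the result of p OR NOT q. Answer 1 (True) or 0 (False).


p = 1, q = 0
Operation: p OR NOT q
Evaluate: 1 OR NOT 0 = 1

1


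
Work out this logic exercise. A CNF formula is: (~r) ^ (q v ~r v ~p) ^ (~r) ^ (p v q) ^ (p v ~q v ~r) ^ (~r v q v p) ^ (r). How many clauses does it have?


A CNF formula is a conjunction of clauses.
Clauses are separated by ^.
Counting the conjuncts: 7 clauses.

7


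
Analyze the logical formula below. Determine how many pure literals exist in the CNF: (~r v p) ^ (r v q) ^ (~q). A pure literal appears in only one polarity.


Check each variable for pure literal status:
p: pure positive
q: mixed (not pure)
r: mixed (not pure)
Pure literal count = 1

1


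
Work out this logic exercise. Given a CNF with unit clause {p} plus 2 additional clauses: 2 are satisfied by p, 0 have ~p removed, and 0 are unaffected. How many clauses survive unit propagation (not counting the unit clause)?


Satisfied (removed): 2
Shortened (remain): 0
Unchanged (remain): 0
Remaining = 0 + 0 = 0

0


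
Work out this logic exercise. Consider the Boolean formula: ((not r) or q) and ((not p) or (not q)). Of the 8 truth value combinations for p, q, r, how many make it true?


Evaluate all 8 assignments for p, q, r:
p=0, q=0, r=0: 1
p=0, q=0, r=1: 0
p=0, q=1, r=0: 1
p=0, q=1, r=1: 1
p=1, q=0, r=0: 1
p=1, q=0, r=1: 0
p=1, q=1, r=0: 0
p=1, q=1, r=1: 0
Satisfying count = 4

4


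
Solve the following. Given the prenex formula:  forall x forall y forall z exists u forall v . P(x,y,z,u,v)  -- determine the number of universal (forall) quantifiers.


Quantifier prefix: forall x forall y forall z exists u forall v
Mark each quantifier type:
  U U U E U
Universal count = 4, Existential count = 1
Asked for universal (forall) quantifiers: 4

4


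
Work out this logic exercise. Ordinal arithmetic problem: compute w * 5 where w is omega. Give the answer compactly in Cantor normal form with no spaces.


Compute w * 5.
Ordinal * is associative and left-distributive over +, but NOT commutative; for finite n>1, n*w = w but w*n stays w*n.
w * 5 means 5 copies of w concatenated: w*5.
Result = w*5

w*5


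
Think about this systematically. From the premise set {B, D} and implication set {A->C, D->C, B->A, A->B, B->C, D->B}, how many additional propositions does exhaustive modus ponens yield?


Initial facts: {B, D}
Apply modus ponens to closure:
  D and D->C  =>  C
  B and B->A  =>  A
Final known: {A, B, C, D}
New propositions: {A, C}
Count = 2

2


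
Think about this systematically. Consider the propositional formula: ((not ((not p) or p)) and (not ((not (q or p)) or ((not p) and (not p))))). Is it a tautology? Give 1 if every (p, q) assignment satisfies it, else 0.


Check all 4 assignments:
p=0, q=0: 0
p=0, q=1: 0
p=1, q=0: 0
p=1, q=1: 0
Satisfying count = 0/4.
Tautology iff count = 4: no.

0


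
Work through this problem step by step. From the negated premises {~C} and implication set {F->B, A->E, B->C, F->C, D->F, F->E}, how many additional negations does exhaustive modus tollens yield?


Initial negated facts: {~C}
Apply modus tollens to closure:
  ~C and B->C  =>  ~B
  ~C and F->C  =>  ~F
  ~F and D->F  =>  ~D
Final negated: {~B, ~C, ~D, ~F}
New negations: {~B, ~D, ~F}
Count = 3

3


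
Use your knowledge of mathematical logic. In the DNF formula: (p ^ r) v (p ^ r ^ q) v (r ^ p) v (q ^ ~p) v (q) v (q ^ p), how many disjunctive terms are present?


A DNF formula is a disjunction of terms (conjunctions).
Terms are separated by v.
Counting the disjuncts: 6 terms.

6


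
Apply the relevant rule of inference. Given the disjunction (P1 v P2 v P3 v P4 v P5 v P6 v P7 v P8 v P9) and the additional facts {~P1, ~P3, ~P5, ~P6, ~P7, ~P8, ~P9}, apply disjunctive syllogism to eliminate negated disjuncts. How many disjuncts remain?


Original disjuncts (9): P1, P2, P3, P4, P5, P6, P7, P8, P9
Negated (eliminate): ~P1, ~P3, ~P5, ~P6, ~P7, ~P8, ~P9
Remaining disjuncts: P2, P4
Count = 9 - 7 = 2

2


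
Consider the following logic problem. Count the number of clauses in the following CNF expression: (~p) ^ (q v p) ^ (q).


A CNF formula is a conjunction of clauses.
Clauses are separated by ^.
Counting the conjuncts: 3 clauses.

3


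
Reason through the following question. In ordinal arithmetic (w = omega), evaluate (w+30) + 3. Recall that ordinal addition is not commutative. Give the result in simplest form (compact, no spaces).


Compute (w+30) + 3.
Ordinal + is associative but NOT commutative; for finite n>0, n + w = w but w + n stays w+n.
By associativity: (w+30) + 3 = w + (30+3) = w+33.
Result = w+33

w+33


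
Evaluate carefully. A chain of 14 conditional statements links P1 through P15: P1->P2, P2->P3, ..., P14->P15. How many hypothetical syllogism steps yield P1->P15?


With 14 implications in a chain connecting 15 propositions:
P1->P2, P2->P3, ..., P14->P15
Steps needed = (number of implications) - 1 = 14 - 1 = 13

13


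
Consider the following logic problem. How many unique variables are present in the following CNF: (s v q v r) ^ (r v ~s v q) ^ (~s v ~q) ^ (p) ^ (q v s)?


Identify each variable that appears in the formula.
Variables found: p, q, r, s
Count = 4

4


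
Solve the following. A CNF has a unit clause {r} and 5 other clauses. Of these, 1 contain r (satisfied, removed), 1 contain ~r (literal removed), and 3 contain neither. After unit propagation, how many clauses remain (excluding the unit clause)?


Satisfied (removed): 1
Shortened (remain): 1
Unchanged (remain): 3
Remaining = 1 + 3 = 4

4


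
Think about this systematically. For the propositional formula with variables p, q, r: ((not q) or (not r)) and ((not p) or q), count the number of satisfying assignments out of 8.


Evaluate all 8 assignments for p, q, r:
p=0, q=0, r=0: 1
p=0, q=0, r=1: 1
p=0, q=1, r=0: 1
p=0, q=1, r=1: 0
p=1, q=0, r=0: 0
p=1, q=0, r=1: 0
p=1, q=1, r=0: 1
p=1, q=1, r=1: 0
Satisfying count = 4

4


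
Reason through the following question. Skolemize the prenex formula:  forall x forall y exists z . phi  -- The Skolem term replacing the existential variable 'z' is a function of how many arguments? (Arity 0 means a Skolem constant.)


Quantifier prefix: forall x forall y exists z
'z' is existentially quantified at position 3.
Universal variables preceding it: x, y
Skolem function arity = 2

2


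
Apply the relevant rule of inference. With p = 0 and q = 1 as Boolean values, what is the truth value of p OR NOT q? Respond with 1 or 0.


p = 0, q = 1
Operation: p OR NOT q
Evaluate: 0 OR NOT 1 = 0

0


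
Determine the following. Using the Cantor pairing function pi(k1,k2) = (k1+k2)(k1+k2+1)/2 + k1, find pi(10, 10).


k1 + k2 = 20
(k1+k2)(k1+k2+1)/2 = 20 * 21 / 2 = 210
pi = 210 + 10 = 220

220


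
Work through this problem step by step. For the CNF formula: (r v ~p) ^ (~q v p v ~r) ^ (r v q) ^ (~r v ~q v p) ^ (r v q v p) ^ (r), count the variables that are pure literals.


Check each variable for pure literal status:
p: mixed (not pure)
q: mixed (not pure)
r: mixed (not pure)
Pure literal count = 0

0


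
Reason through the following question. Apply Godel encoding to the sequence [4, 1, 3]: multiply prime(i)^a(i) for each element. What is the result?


Encode each element as an exponent of the corresponding prime:
  2^4 = 16
  3^1 = 3
  5^3 = 125
Product = 16 * 3 * 125 = 6000

6000


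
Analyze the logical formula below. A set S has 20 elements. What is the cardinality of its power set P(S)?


The power set of a set with n elements has 2^n elements.
|P(S)| = 2^20 = 1048576

1048576


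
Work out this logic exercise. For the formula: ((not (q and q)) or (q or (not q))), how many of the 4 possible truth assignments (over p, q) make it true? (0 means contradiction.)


Check all 4 assignments:
p=0, q=0: 1
p=0, q=1: 1
p=1, q=0: 1
p=1, q=1: 1
Count of True = 4

4


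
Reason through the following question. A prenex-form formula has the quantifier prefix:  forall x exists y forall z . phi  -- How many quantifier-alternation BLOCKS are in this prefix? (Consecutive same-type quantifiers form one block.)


Quantifier-type sequence: A E A  (A=forall, E=exists)
Group into maximal same-type runs:
  Ax1 | Ex1 | Ax1
Number of blocks = 3

3


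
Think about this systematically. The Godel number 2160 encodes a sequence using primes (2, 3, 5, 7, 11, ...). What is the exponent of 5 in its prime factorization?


Factorize 2160 by dividing by 5 repeatedly.
Division steps: 5 divides 2160 exactly 1 time(s).
Exponent of 5 = 1

1


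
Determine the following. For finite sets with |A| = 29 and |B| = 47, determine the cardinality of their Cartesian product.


The Cartesian product A x B contains all ordered pairs (a, b).
|A x B| = |A| * |B| = 29 * 47 = 1363

1363


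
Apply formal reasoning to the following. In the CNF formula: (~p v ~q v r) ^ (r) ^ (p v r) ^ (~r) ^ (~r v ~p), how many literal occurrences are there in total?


Counting literals in each clause:
Clause 1: 3 literal(s)
Clause 2: 1 literal(s)
Clause 3: 2 literal(s)
Clause 4: 1 literal(s)
Clause 5: 2 literal(s)
Total = 9

9


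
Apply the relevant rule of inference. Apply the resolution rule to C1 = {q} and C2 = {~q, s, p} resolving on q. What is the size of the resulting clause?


Remove q from C1 and ~q from C2.
C1 remainder: {}
C2 remainder: {s, p}
Union (resolvent): {p, s}
Resolvent has 2 literal(s).

2


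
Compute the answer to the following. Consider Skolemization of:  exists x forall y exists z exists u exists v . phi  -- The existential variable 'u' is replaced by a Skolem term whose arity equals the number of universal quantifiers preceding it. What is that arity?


Quantifier prefix: exists x forall y exists z exists u exists v
'u' is existentially quantified at position 4.
Universal variables preceding it: y
Skolem function arity = 1

1


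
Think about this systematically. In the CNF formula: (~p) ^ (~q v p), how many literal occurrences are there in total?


Counting literals in each clause:
Clause 1: 1 literal(s)
Clause 2: 2 literal(s)
Total = 3

3


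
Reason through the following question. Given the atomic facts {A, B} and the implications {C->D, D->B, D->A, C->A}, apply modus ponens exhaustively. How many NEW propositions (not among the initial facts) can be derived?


Initial facts: {A, B}
Apply modus ponens to closure:
  (no implication fires)
Final known: {A, B}
New propositions: {(none)}
Count = 0

0


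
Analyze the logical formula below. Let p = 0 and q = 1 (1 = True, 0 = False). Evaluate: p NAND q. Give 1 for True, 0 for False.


p = 0, q = 1
Operation: p NAND q
Evaluate: 0 NAND 1 = 1

1


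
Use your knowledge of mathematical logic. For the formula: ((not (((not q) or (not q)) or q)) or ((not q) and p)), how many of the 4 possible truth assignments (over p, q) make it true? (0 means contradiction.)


Check all 4 assignments:
p=0, q=0: 0
p=0, q=1: 0
p=1, q=0: 1
p=1, q=1: 0
Count of True = 1

1


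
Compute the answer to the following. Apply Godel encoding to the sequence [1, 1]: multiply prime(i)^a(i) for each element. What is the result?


Encode each element as an exponent of the corresponding prime:
  2^1 = 2
  3^1 = 3
Product = 2 * 3 = 6

6


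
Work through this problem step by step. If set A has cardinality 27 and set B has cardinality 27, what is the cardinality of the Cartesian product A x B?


The Cartesian product A x B contains all ordered pairs (a, b).
|A x B| = |A| * |B| = 27 * 27 = 729

729


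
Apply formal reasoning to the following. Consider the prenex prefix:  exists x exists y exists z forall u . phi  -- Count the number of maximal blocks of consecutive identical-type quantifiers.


Quantifier-type sequence: E E E A  (A=forall, E=exists)
Group into maximal same-type runs:
  Ex3 | Ax1
Number of blocks = 2

2


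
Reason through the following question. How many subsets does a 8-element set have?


The power set of a set with n elements has 2^n elements.
|P(S)| = 2^8 = 256

256


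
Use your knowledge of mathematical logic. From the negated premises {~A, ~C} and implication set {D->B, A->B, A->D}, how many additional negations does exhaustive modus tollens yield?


Initial negated facts: {~A, ~C}
Apply modus tollens to closure:
  (no implication fires)
Final negated: {~A, ~C}
New negations: {(none)}
Count = 0

0


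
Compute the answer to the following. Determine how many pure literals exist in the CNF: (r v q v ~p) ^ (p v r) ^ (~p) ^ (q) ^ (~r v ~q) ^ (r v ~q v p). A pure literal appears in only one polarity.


Check each variable for pure literal status:
p: mixed (not pure)
q: mixed (not pure)
r: mixed (not pure)
Pure literal count = 0

0


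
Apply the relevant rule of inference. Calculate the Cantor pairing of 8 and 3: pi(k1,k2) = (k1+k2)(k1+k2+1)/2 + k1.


k1 + k2 = 11
(k1+k2)(k1+k2+1)/2 = 11 * 12 / 2 = 66
pi = 66 + 8 = 74

74


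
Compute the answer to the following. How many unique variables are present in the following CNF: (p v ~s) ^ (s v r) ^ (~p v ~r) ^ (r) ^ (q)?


Identify each variable that appears in the formula.
Variables found: p, q, r, s
Count = 4

4


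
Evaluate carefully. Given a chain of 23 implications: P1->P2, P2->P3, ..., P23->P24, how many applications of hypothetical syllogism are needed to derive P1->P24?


With 23 implications in a chain connecting 24 propositions:
P1->P2, P2->P3, ..., P23->P24
Steps needed = (number of implications) - 1 = 23 - 1 = 22

22


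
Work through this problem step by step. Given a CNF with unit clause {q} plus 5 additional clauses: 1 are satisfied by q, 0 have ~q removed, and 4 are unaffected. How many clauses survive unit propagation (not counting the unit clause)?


Satisfied (removed): 1
Shortened (remain): 0
Unchanged (remain): 4
Remaining = 0 + 4 = 4

4


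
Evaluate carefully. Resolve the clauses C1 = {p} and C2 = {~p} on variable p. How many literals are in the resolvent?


Remove p from C1 and ~p from C2.
C1 remainder: {}
C2 remainder: {}
Union (resolvent): {} (empty clause)
Resolvent has 0 literal(s).

0
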